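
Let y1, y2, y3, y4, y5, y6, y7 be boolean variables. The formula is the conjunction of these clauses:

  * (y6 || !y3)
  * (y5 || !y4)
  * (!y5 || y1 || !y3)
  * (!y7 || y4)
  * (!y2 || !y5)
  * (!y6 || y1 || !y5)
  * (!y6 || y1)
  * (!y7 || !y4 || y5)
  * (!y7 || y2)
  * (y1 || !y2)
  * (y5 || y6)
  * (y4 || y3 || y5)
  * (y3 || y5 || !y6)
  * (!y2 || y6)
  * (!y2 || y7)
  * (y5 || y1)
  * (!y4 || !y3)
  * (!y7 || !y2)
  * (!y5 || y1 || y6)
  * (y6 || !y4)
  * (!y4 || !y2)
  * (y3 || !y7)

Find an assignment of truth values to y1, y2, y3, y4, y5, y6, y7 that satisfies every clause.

y1=T, y2=F, y3=T, y4=F, y5=T, y6=T, y7=F

y1 occurs only positively in the remaining clauses — set y1 = True.
Set y2 = False and propagate.
  then y7 is forced to False.
Branch on y3: take y3 = True.
  then y6 is forced to True.
  then y4 is forced to False.
y5 is now unconstrained; take y5 = True.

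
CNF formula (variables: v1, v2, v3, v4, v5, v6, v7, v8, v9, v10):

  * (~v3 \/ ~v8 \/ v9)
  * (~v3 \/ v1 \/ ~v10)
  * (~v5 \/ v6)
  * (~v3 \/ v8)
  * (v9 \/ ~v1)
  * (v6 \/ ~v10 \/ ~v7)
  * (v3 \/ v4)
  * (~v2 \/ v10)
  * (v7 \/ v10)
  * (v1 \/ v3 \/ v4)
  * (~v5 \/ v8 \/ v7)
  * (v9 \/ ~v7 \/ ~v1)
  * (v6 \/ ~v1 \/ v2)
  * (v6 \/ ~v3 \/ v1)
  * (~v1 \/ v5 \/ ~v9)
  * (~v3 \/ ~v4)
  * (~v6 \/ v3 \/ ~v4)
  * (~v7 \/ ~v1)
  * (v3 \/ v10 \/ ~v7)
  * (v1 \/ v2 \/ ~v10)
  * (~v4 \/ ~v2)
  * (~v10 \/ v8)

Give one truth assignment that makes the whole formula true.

v1=True, v2=False, v3=True, v4=False, v5=True, v6=True, v7=False, v8=True, v9=True, v10=True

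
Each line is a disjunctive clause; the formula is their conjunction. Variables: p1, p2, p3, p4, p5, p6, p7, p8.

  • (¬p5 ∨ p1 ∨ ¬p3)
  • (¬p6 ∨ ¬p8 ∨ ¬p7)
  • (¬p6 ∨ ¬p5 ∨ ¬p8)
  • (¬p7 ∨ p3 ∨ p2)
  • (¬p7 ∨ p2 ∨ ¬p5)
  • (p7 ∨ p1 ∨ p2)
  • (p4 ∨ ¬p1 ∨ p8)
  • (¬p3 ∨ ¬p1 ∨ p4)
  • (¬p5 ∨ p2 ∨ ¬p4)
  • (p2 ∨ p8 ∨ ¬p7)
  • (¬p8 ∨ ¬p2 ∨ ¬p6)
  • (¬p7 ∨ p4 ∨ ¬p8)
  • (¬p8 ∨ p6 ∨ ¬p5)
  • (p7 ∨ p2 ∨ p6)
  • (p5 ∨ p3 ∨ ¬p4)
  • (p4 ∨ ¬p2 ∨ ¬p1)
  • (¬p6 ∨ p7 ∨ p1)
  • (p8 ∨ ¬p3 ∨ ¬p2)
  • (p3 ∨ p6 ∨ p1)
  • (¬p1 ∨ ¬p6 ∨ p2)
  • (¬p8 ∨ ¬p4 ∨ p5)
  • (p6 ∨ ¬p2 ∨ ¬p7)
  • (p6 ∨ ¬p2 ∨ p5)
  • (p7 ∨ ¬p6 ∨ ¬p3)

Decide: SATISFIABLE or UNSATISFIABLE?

Try p1 = True.
Try p2 = True.
  then p4 is forced to True.
Set p3 = False and propagate.
  then p5 is forced to True.
The remaining clauses are satisfied by p6 = True, p7 = False, p8 = False.
So p1 = T, p2 = T, p3 = F, p4 = T, p5 = T, p6 = T, p7 = F, p8 = F is a satisfying assignment.

SATISFIABLE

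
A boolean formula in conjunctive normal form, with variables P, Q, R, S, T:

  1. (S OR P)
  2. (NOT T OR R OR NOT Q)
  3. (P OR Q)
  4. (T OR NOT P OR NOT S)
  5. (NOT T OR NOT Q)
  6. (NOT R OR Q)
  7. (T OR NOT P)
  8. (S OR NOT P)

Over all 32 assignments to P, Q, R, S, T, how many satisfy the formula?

The models are:
  P=F Q=T R=F S=T T=F
  P=F Q=T R=T S=T T=F
  P=T Q=F R=F S=T T=T
Count: 3.

3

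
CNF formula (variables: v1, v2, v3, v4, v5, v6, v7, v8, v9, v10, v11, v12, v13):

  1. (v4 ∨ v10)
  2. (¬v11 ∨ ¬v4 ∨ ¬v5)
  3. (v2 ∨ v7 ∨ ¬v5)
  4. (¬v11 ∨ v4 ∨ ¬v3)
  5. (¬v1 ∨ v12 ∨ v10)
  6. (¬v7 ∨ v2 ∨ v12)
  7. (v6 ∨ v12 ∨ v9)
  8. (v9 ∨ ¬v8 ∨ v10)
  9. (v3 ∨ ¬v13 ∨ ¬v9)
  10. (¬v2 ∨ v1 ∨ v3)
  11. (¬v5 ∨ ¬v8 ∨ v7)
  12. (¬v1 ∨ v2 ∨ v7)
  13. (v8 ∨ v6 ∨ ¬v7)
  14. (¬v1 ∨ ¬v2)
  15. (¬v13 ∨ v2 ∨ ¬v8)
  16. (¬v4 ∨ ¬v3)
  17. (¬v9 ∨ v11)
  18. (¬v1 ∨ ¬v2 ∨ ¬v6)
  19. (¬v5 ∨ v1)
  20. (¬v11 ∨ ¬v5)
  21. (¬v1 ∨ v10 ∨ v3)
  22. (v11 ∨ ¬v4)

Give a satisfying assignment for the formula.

v1=False, v2=False, v3=False, v4=True, v5=False, v6=False, v7=False, v8=False, v9=False, v10=False, v11=True, v12=True, v13=False

Check each clause:
  1. (v4 ∨ v10) — v4 is true.
  2. (¬v5 ∨ ¬v11 ∨ ¬v4) — ¬v5 is true.
  3. (v2 ∨ ¬v5 ∨ v7) — ¬v5 is true.
  4. (¬v11 ∨ ¬v3 ∨ v4) — ¬v3 is true.
  5. (v10 ∨ v12 ∨ ¬v1) — v12 is true.
  6. (v12 ∨ v2 ∨ ¬v7) — ¬v7 is true.
  7. (v9 ∨ v12 ∨ v6) — v12 is true.
  8. (v9 ∨ v10 ∨ ¬v8) — ¬v8 is true.
  9. (¬v9 ∨ v3 ∨ ¬v13) — ¬v13 is true.
  10. (¬v2 ∨ v1 ∨ v3) — ¬v2 is true.
  11. (¬v8 ∨ ¬v5 ∨ v7) — ¬v8 is true.
  12. (v2 ∨ v7 ∨ ¬v1) — ¬v1 is true.
  13. (¬v7 ∨ v8 ∨ v6) — ¬v7 is true.
  14. (¬v1 ∨ ¬v2) — ¬v2 is true.
  15. (v2 ∨ ¬v8 ∨ ¬v13) — ¬v8 is true.
  16. (¬v4 ∨ ¬v3) — ¬v3 is true.
  17. (¬v9 ∨ v11) — v11 is true.
  18. (¬v1 ∨ ¬v2 ∨ ¬v6) — ¬v6 is true.
  19. (¬v5 ∨ v1) — ¬v5 is true.
  20. (¬v11 ∨ ¬v5) — ¬v5 is true.
  21. (v10 ∨ v3 ∨ ¬v1) — ¬v1 is true.
  22. (v11 ∨ ¬v4) — v11 is true.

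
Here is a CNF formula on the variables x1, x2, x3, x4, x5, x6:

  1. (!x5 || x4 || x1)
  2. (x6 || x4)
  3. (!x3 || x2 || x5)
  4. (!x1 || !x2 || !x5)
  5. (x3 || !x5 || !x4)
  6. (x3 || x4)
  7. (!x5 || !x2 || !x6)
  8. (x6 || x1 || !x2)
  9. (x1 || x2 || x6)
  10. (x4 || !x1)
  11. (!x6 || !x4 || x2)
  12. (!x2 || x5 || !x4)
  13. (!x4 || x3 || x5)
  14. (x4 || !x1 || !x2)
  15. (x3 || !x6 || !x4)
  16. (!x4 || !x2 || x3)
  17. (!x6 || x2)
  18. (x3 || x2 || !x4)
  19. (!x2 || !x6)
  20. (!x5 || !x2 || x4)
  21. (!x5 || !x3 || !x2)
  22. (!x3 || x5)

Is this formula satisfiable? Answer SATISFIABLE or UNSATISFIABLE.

SATISFIABLE

Set x1 = True and propagate.
  then x4 is forced to True.
Branch on x2: take x2 = False.
  then x6 is forced to False.
  then x3 is forced to True.
  then x5 is forced to True.
So x1 = True, x2 = False, x3 = True, x4 = True, x5 = True, x6 = False is a satisfying assignment.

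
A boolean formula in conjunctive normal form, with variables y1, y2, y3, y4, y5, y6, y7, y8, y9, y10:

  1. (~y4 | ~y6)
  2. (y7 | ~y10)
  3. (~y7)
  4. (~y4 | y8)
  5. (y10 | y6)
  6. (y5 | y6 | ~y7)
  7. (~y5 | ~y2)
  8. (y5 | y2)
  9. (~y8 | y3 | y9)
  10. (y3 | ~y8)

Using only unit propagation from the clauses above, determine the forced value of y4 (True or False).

(~y7) is a unit clause: y7 = False.
(y7 | ~y10) with y7 = False leaves only ~y10, so y10 = False.
(y10 | y6) with y10 = False leaves only y6, so y6 = True.
In (~y6 | ~y4), ~y6 is now false; ~y4 must hold, so y4 = False.

False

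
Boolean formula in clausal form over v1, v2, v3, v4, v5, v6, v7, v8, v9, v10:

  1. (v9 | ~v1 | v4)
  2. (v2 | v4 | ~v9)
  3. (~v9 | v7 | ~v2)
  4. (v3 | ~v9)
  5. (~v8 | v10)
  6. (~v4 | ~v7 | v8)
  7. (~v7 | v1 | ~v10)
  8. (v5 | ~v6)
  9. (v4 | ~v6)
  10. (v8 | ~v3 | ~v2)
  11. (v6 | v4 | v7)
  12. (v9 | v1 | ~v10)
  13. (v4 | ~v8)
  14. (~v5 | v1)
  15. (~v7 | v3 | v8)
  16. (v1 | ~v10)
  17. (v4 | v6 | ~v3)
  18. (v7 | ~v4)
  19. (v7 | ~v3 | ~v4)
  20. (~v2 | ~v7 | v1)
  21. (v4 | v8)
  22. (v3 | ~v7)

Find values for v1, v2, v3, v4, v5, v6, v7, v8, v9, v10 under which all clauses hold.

v1=T  v2=T  v3=T  v4=T  v5=F  v6=F  v7=T  v8=T  v9=F  v10=T

Check each clause:
  1. (v9 | ~v1 | v4) — v4 is true.
  2. (v4 | v2 | ~v9) — v2 is true.
  3. (v7 | ~v9 | ~v2) — v7 is true.
  4. (~v9 | v3) — v3 is true.
  5. (~v8 | v10) — v10 is true.
  6. (~v4 | ~v7 | v8) — v8 is true.
  7. (v1 | ~v10 | ~v7) — v1 is true.
  8. (~v6 | v5) — ~v6 is true.
  9. (~v6 | v4) — ~v6 is true.
  10. (v8 | ~v3 | ~v2) — v8 is true.
  11. (v4 | v6 | v7) — v4 is true.
  12. (v9 | v1 | ~v10) — v1 is true.
  13. (v4 | ~v8) — v4 is true.
  14. (v1 | ~v5) — v1 is true.
  15. (~v7 | v8 | v3) — v8 is true.
  16. (v1 | ~v10) — v1 is true.
  17. (~v3 | v4 | v6) — v4 is true.
  18. (v7 | ~v4) — v7 is true.
  19. (v7 | ~v4 | ~v3) — v7 is true.
  20. (v1 | ~v7 | ~v2) — v1 is true.
  21. (v4 | v8) — v8 is true.
  22. (v3 | ~v7) — v3 is true.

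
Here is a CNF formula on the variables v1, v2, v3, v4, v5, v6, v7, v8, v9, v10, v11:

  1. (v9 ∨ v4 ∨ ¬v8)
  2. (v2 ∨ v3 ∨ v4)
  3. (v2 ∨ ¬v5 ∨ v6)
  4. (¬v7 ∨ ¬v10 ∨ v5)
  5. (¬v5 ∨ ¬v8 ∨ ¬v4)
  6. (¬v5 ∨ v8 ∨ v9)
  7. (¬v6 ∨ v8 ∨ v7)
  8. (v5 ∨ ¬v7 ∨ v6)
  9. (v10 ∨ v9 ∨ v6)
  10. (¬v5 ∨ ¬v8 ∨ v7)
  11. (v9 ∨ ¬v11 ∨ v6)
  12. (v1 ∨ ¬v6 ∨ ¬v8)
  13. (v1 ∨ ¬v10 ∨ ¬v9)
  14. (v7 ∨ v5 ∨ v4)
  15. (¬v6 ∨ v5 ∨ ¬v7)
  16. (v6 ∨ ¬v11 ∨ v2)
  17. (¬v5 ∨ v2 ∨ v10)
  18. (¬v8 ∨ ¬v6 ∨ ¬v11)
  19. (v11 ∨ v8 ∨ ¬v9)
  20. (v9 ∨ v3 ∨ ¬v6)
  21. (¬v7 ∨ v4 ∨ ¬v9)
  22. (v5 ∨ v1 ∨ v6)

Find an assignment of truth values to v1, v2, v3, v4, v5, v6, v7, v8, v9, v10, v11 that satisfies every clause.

v1=T, v2=F, v3=T, v4=T, v5=F, v6=F, v7=F, v8=T, v9=T, v10=T, v11=F

Check each clause:
  1. (v9 ∨ ¬v8 ∨ v4) — v9 is true.
  2. (v3 ∨ v2 ∨ v4) — v3 is true.
  3. (v6 ∨ ¬v5 ∨ v2) — ¬v5 is true.
  4. (¬v10 ∨ v5 ∨ ¬v7) — ¬v7 is true.
  5. (¬v8 ∨ ¬v5 ∨ ¬v4) — ¬v5 is true.
  6. (v8 ∨ ¬v5 ∨ v9) — v8 is true.
  7. (¬v6 ∨ v7 ∨ v8) — v8 is true.
  8. (v6 ∨ ¬v7 ∨ v5) — ¬v7 is true.
  9. (v6 ∨ v9 ∨ v10) — v9 is true.
  10. (¬v5 ∨ ¬v8 ∨ v7) — ¬v5 is true.
  11. (v6 ∨ ¬v11 ∨ v9) — v9 is true.
  12. (¬v8 ∨ ¬v6 ∨ v1) — v1 is true.
  13. (¬v9 ∨ v1 ∨ ¬v10) — v1 is true.
  14. (v7 ∨ v5 ∨ v4) — v4 is true.
  15. (v5 ∨ ¬v6 ∨ ¬v7) — ¬v7 is true.
  16. (v6 ∨ v2 ∨ ¬v11) — ¬v11 is true.
  17. (¬v5 ∨ v2 ∨ v10) — v10 is true.
  18. (¬v11 ∨ ¬v8 ∨ ¬v6) — ¬v6 is true.
  19. (v8 ∨ ¬v9 ∨ v11) — v8 is true.
  20. (v3 ∨ v9 ∨ ¬v6) — v9 is true.
  21. (¬v9 ∨ ¬v7 ∨ v4) — ¬v7 is true.
  22. (v5 ∨ v1 ∨ v6) — v1 is true.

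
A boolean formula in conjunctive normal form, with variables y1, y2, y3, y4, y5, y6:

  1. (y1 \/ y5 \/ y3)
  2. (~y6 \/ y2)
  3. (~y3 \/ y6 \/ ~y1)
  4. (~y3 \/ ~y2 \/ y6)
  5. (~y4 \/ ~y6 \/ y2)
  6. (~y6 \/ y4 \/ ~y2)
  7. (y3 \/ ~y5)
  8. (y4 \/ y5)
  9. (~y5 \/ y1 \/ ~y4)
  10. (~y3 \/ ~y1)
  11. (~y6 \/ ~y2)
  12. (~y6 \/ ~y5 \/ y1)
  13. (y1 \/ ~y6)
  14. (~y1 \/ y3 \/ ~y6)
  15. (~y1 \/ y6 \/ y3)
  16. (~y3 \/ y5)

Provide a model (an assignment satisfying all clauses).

y1=False, y2=False, y3=True, y4=False, y5=True, y6=False

Set y1 = False and propagate.
  then y6 is forced to False.
Try y2 = False.
The remaining clauses are satisfied by y3 = True, y4 = False, y5 = True.
Check each clause:
  1. (y3 \/ y5 \/ y1) — y3 is true.
  2. (y2 \/ ~y6) — ~y6 is true.
  3. (~y3 \/ y6 \/ ~y1) — ~y1 is true.
  4. (~y2 \/ ~y3 \/ y6) — ~y2 is true.
  5. (~y6 \/ y2 \/ ~y4) — ~y6 is true.
  6. (y4 \/ ~y6 \/ ~y2) — ~y6 is true.
  7. (y3 \/ ~y5) — y3 is true.
  8. (y5 \/ y4) — y5 is true.
  9. (y1 \/ ~y4 \/ ~y5) — ~y4 is true.
  10. (~y3 \/ ~y1) — ~y1 is true.
  11. (~y2 \/ ~y6) — ~y6 is true.
  12. (y1 \/ ~y6 \/ ~y5) — ~y6 is true.
  13. (y1 \/ ~y6) — ~y6 is true.
  14. (~y6 \/ y3 \/ ~y1) — ~y6 is true.
  15. (y6 \/ ~y1 \/ y3) — y3 is true.
  16. (~y3 \/ y5) — y5 is true.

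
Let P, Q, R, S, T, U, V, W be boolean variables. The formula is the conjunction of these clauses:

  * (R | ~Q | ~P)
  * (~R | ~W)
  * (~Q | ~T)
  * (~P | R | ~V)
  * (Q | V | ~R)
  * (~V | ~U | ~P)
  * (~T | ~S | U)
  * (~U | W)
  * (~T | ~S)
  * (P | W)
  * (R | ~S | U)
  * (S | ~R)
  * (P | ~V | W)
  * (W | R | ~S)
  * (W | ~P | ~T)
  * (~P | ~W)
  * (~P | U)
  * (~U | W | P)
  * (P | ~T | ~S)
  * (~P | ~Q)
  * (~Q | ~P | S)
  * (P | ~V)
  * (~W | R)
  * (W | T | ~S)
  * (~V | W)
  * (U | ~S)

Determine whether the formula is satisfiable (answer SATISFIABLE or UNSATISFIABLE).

UNSATISFIABLE

P = True:
  propagation gives W=False, U=False; an empty clause results — contradiction.
P = False:
  propagation gives W=True, R=False; an empty clause results — contradiction.
Every branch closes, so no satisfying assignment exists.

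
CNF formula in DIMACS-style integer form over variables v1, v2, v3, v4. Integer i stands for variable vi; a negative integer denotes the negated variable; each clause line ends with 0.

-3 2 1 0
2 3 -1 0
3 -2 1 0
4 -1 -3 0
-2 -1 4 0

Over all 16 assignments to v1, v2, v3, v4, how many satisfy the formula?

7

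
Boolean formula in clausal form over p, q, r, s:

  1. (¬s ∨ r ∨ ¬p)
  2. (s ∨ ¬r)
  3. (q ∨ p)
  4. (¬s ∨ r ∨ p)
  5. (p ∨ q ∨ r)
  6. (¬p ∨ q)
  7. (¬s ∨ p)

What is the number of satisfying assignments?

3

Satisfying assignments:
  p=0 q=1 r=0 s=0
  p=1 q=1 r=0 s=0
  p=1 q=1 r=1 s=1
That's 3 in total.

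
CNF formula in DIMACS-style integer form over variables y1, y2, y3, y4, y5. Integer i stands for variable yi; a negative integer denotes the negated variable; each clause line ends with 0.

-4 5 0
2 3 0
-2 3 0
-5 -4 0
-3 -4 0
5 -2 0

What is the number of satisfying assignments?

The models are:
  y1=F y2=F y3=T y4=F y5=F
  y1=F y2=F y3=T y4=F y5=T
  y1=F y2=T y3=T y4=F y5=T
  y1=T y2=F y3=T y4=F y5=F
  y1=T y2=F y3=T y4=F y5=T
  y1=T y2=T y3=T y4=F y5=T
That's 6 in total.

6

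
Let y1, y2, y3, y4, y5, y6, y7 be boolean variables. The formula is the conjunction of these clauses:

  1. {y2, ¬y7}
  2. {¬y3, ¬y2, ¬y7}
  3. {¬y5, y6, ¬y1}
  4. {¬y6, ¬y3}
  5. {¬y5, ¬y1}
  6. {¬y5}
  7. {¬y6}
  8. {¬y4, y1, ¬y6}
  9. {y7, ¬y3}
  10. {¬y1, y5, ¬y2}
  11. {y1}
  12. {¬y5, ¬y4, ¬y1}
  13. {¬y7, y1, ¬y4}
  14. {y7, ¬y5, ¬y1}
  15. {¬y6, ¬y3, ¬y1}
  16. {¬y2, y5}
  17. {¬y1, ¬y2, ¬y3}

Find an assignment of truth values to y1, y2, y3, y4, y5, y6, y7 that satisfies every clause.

y1=True, y2=False, y3=False, y4=False, y5=False, y6=False, y7=False

Check each clause:
  1. {¬y7, y2} — ¬y7 is true.
  2. {¬y3, ¬y7, ¬y2} — ¬y7 is true.
  3. {¬y5, y6, ¬y1} — ¬y5 is true.
  4. {¬y6, ¬y3} — ¬y6 is true.
  5. {¬y1, ¬y5} — ¬y5 is true.
  6. {¬y5} — ¬y5 is true.
  7. {¬y6} — ¬y6 is true.
  8. {¬y6, ¬y4, y1} — y1 is true.
  9. {y7, ¬y3} — ¬y3 is true.
  10. {y5, ¬y1, ¬y2} — ¬y2 is true.
  11. {y1} — y1 is true.
  12. {¬y4, ¬y5, ¬y1} — ¬y5 is true.
  13. {¬y4, y1, ¬y7} — y1 is true.
  14. {¬y1, y7, ¬y5} — ¬y5 is true.
  15. {¬y3, ¬y6, ¬y1} — ¬y6 is true.
  16. {y5, ¬y2} — ¬y2 is true.
  17. {¬y3, ¬y1, ¬y2} — ¬y3 is true.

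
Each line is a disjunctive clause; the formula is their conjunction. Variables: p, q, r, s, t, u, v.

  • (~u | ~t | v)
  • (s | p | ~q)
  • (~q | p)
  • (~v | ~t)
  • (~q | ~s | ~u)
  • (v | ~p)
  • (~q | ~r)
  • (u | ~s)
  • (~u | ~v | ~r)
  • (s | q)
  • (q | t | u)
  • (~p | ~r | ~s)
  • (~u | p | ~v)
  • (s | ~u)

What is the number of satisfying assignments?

The models are:
  p=0 q=0 r=0 s=1 t=0 u=1 v=0
  p=0 q=0 r=1 s=1 t=0 u=1 v=0
  p=1 q=0 r=0 s=1 t=0 u=1 v=1
  p=1 q=1 r=0 s=0 t=0 u=0 v=1
Count: 4.

4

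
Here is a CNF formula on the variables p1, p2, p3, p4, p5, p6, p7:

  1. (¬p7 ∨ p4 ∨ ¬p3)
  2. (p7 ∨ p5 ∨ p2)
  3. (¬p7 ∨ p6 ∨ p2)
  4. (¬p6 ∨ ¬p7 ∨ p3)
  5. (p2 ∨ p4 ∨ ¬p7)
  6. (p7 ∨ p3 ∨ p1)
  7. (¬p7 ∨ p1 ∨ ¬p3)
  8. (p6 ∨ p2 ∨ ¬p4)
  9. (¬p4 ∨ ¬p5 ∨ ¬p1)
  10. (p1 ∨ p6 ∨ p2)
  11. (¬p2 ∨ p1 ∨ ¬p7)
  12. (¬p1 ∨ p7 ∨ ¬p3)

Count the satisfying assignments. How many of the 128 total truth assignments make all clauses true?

24

Split on p7, then p1.
  p7=1, p1=1: 6 of the 32 assignments to (p2,p3,p4,p5,p6) work.
  p7=1, p1=0: a clause becomes empty — 0.
  p7=0, p1=1: p6 free; 4 ways for (p2,p3,p4,p5) × 2^1 = 8.
  p7=0, p1=0: p4 free; 5 ways for (p2,p3,p5,p6) × 2^1 = 10.
Total: 6 + 0 + 8 + 10 = 24.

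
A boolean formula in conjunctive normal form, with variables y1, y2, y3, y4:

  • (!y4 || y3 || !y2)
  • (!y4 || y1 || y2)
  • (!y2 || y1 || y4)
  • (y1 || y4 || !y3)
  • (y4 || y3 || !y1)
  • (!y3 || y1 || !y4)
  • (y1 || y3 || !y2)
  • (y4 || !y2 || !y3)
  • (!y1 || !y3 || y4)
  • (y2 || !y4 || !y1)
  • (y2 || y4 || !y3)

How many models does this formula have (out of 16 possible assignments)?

2

Satisfying assignments:
  y1=F y2=F y3=F y4=F
  y1=T y2=T y3=T y4=T
That's 2 in total.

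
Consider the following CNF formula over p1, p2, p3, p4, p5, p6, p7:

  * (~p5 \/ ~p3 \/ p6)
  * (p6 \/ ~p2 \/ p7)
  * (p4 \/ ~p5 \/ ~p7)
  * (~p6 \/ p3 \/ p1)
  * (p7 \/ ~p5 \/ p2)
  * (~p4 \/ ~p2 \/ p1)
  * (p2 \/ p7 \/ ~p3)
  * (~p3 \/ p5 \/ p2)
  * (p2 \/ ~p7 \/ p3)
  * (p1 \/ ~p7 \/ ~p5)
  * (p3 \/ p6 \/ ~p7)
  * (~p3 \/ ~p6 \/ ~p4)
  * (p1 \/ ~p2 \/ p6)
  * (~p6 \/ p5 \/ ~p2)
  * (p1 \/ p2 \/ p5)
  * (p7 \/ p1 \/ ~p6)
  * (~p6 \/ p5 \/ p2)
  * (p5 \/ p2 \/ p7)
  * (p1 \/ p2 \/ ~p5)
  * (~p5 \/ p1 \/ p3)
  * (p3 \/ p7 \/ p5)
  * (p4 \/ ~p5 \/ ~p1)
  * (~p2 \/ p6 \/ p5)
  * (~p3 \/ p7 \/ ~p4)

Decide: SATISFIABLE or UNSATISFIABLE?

SATISFIABLE

Branch on p1: take p1 = True.
The remaining clauses are satisfied by p2 = True, p3 = False, p4 = True, p5 = True, p6 = True, p7 = False.
So p1=1  p2=1  p3=0  p4=1  p5=1  p6=1  p7=0 is a satisfying assignment.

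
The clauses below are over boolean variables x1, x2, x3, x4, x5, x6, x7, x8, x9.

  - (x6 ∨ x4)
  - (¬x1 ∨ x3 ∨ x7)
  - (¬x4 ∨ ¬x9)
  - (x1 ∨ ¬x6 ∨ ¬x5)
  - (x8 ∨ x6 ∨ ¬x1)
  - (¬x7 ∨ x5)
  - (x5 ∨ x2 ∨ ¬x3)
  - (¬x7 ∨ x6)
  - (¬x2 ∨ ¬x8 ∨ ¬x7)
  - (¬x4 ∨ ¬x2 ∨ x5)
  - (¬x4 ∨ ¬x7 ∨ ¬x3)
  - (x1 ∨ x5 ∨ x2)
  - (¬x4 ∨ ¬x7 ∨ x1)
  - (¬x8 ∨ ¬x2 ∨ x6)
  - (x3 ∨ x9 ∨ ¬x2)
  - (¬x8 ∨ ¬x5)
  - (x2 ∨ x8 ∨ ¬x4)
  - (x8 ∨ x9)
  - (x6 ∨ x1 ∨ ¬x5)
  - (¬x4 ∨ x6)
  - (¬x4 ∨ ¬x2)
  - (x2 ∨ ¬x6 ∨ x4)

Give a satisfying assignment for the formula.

x1=True, x2=True, x3=True, x4=False, x5=True, x6=True, x7=False, x8=False, x9=True

Branch on x1: take x1 = True.
For the remaining variables, x2 = True, x3 = True, x4 = False, x5 = True, x6 = True, x7 = False, x8 = False, x9 = True works.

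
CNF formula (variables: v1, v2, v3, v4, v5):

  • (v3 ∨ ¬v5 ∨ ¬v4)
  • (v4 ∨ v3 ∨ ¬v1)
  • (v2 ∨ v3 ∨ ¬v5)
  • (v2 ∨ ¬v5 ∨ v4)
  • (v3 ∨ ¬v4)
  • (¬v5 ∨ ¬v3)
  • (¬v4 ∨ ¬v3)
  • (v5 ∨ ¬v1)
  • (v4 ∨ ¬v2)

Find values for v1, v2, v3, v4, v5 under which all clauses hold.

Pure literal: v1 appears only negated; assign v1 = False.
Set v2 = False and propagate.
Set v3 = False and propagate.
  then v5 is forced to False.
  then v4 is forced to False.
Every clause has at least one true literal under this assignment.

v1=0, v2=0, v3=0, v4=0, v5=0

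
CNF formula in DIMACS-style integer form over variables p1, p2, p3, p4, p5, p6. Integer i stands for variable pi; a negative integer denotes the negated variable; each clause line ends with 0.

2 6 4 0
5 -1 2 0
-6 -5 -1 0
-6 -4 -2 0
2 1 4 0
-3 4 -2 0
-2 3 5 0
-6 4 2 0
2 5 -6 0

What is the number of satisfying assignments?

17

Split on p2, then p4.
  p2=1, p4=1: p1 free; 3 ways for (p3,p5,p6) × 2^1 = 6.
  p2=1, p4=0: remaining (p1,p3,p5,p6) ∈ {(0,0,1,0); (0,0,1,1); (1,0,1,0)} — 3.
  p2=0, p4=1: p3 free; 4 ways for (p1,p5,p6) × 2^1 = 8.
  p2=0, p4=0: a clause becomes empty — 0.
Total: 6 + 3 + 8 + 0 = 17.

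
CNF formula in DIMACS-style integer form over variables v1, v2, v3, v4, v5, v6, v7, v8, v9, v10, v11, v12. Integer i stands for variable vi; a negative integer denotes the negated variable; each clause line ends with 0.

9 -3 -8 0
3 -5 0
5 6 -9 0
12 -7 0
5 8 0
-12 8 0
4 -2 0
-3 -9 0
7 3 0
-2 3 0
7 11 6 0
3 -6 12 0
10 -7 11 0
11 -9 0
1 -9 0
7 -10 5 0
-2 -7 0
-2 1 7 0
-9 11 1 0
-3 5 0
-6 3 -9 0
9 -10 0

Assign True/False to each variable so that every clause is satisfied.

v1=T, v2=F, v3=F, v4=T, v5=F, v6=T, v7=T, v8=T, v9=F, v10=F, v11=T, v12=T

Check each clause:
  1. (NOT v8 OR NOT v3 OR v9) — NOT v3 is true.
  2. (NOT v5 OR v3) — NOT v5 is true.
  3. (NOT v9 OR v6 OR v5) — v6 is true.
  4. (NOT v7 OR v12) — v12 is true.
  5. (v8 OR v5) — v8 is true.
  6. (NOT v12 OR v8) — v8 is true.
  7. (v4 OR NOT v2) — v4 is true.
  8. (NOT v9 OR NOT v3) — NOT v3 is true.
  9. (v7 OR v3) — v7 is true.
  10. (NOT v2 OR v3) — NOT v2 is true.
  11. (v6 OR v11 OR v7) — v11 is true.
  12. (v3 OR v12 OR NOT v6) — v12 is true.
  13. (v11 OR NOT v7 OR v10) — v11 is true.
  14. (NOT v9 OR v11) — v11 is true.
  15. (NOT v9 OR v1) — v1 is true.
  16. (NOT v10 OR v7 OR v5) — NOT v10 is true.
  17. (NOT v2 OR NOT v7) — NOT v2 is true.
  18. (v1 OR NOT v2 OR v7) — v1 is true.
  19. (v1 OR NOT v9 OR v11) — v1 is true.
  20. (v5 OR NOT v3) — NOT v3 is true.
  21. (NOT v6 OR NOT v9 OR v3) — NOT v9 is true.
  22. (v9 OR NOT v10) — NOT v10 is true.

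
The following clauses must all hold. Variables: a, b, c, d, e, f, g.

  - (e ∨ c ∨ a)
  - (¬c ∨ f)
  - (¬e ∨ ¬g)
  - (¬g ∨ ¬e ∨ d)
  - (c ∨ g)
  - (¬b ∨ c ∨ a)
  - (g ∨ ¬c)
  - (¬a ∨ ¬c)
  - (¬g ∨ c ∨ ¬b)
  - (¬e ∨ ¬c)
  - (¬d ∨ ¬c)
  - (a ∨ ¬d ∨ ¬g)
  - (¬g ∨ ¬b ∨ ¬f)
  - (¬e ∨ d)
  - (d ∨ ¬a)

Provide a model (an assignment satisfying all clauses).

a=1, b=0, c=0, d=1, e=0, f=0, g=1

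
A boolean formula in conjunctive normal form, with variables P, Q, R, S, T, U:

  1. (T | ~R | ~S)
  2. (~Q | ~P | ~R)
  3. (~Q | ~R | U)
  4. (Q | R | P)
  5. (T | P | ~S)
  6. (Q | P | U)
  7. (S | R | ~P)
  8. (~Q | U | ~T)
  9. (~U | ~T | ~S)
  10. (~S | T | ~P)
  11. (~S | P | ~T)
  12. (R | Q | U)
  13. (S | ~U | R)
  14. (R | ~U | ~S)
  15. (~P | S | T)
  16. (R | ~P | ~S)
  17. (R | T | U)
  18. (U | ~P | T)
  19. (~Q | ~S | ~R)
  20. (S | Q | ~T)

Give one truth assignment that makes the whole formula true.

Branch on P: take P = True.
Try Q = False.
Try R = True.
For the remaining variables, S = True, T = True, U = False works.
Every clause has at least one true literal under this assignment.

P = 1, Q = 0, R = 1, S = 1, T = 1, U = 0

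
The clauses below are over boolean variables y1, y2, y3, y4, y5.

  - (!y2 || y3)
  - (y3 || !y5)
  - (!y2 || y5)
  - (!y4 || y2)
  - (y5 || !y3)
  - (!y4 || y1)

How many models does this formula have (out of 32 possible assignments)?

Satisfying assignments:
  y1=0 y2=0 y3=0 y4=0 y5=0
  y1=0 y2=0 y3=1 y4=0 y5=1
  y1=0 y2=1 y3=1 y4=0 y5=1
  y1=1 y2=0 y3=0 y4=0 y5=0
  y1=1 y2=0 y3=1 y4=0 y5=1
  y1=1 y2=1 y3=1 y4=0 y5=1
  y1=1 y2=1 y3=1 y4=1 y5=1
Count: 7.

7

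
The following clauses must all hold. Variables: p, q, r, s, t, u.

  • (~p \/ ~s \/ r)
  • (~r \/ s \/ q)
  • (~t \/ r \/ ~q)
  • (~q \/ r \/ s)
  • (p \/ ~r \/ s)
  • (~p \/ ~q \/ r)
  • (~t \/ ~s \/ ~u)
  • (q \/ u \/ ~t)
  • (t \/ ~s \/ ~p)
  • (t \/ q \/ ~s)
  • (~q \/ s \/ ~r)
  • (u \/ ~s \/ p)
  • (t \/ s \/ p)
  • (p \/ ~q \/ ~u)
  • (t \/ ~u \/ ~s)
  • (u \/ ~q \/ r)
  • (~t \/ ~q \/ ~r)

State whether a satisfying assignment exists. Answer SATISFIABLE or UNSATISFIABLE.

Try p = True.
Branch on q: take q = False.
Set r = False and propagate.
  then s is forced to False.
For the remaining variables, t = False, u = False works.
So p=T, q=F, r=F, s=F, t=F, u=F is a satisfying assignment.

SATISFIABLE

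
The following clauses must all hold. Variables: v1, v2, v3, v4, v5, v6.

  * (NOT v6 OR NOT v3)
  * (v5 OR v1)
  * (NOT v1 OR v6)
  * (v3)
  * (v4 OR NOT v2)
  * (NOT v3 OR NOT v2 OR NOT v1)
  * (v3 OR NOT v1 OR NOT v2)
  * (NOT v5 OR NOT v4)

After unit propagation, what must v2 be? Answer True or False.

False

Unit clause (v3) sets v3 = True.
(NOT v3 OR NOT v6) with v3 = True leaves only NOT v6, so v6 = False.
(v6 OR NOT v1): since v6 = False, the clause reduces to (NOT v1). v1 = False.
From (v1 OR v5) and v1 = False: v5 = True.
In (NOT v4 OR NOT v5), NOT v5 is now false; NOT v4 must hold, so v4 = False.
From (v4 OR NOT v2) and v4 = False: v2 = False.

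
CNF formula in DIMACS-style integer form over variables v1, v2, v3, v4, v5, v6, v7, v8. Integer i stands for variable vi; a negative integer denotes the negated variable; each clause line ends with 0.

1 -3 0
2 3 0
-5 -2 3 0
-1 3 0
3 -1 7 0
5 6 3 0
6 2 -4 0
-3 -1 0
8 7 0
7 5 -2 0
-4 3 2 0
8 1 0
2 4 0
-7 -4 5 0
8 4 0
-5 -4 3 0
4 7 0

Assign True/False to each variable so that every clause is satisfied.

Pure literal: v6 appears only positively; assign v6 = True.
Pure literal: v8 appears only positively; assign v8 = True.
Set v1 = False and propagate.
  then v3 is forced to False.
  then v2 is forced to True.
  then v5 is forced to False.
  then v7 is forced to True.
  then v4 is forced to False.
Every clause has at least one true literal under this assignment.
Check each clause:
  1. (~v3 \/ v1) — ~v3 is true.
  2. (v3 \/ v2) — v2 is true.
  3. (~v5 \/ ~v2 \/ v3) — ~v5 is true.
  4. (v3 \/ ~v1) — ~v1 is true.
  5. (v7 \/ v3 \/ ~v1) — ~v1 is true.
  6. (v6 \/ v3 \/ v5) — v6 is true.
  7. (v6 \/ v2 \/ ~v4) — v2 is true.
  8. (~v1 \/ ~v3) — ~v3 is true.
  9. (v7 \/ v8) — v8 is true.
  10. (v5 \/ ~v2 \/ v7) — v7 is true.
  11. (~v4 \/ v2 \/ v3) — v2 is true.
  12. (v8 \/ v1) — v8 is true.
  13. (v2 \/ v4) — v2 is true.
  14. (~v4 \/ v5 \/ ~v7) — ~v4 is true.
  15. (v8 \/ v4) — v8 is true.
  16. (v3 \/ ~v4 \/ ~v5) — ~v4 is true.
  17. (v4 \/ v7) — v7 is true.

v1=0  v2=1  v3=0  v4=0  v5=0  v6=1  v7=1  v8=1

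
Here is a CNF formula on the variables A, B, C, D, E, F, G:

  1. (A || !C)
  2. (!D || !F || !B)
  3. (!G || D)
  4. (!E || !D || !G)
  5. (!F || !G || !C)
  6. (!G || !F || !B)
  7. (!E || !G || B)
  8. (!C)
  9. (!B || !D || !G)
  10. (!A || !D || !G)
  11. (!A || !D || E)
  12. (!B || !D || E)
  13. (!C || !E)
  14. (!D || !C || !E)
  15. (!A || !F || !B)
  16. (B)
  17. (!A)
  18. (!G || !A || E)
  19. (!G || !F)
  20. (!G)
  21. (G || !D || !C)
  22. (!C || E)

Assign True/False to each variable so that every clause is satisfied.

(!C) is a unit clause, so C = False.
Unit propagation: (B) forces B = True.
Unit propagation: (!A) forces A = False.
(!G) is a unit clause, so G = False.
D occurs only negated in the remaining clauses — set D = False.
F occurs only negated in the remaining clauses — set F = False.
E is now unconstrained; take E = False.
Every clause has at least one true literal under this assignment.

A = F, B = T, C = F, D = F, E = F, F = F, G = F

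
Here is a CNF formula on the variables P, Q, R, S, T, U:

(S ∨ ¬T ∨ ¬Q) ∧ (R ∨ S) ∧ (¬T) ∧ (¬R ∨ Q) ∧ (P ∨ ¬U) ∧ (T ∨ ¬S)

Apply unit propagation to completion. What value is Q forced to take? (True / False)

(¬T) is a unit clause: T = False.
In (T ∨ ¬S), T is now false; ¬S must hold, so S = False.
(S ∨ R): since S = False, the clause reduces to (R). R = True.
In (Q ∨ ¬R), ¬R is now false; Q must hold, so Q = True.

True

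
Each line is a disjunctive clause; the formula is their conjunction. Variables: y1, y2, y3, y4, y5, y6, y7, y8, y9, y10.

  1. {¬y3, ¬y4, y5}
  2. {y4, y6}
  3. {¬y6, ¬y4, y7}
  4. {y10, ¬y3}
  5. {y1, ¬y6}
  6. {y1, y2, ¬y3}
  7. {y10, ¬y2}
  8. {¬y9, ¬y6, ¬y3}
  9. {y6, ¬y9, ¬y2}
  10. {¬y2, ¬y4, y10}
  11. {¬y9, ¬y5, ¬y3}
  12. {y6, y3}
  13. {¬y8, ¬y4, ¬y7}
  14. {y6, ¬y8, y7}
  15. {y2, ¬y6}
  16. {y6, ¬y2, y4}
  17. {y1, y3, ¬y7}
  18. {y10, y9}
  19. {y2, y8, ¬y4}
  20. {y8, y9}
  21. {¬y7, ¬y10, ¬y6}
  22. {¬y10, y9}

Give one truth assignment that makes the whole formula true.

Pure literal: y1 appears only positively; assign y1 = True.
Set y2 = True and propagate.
  then y10 is forced to True.
  then y9 is forced to True.
  then y6 is forced to True.
  then y3 is forced to False.
  then y7 is forced to False.
  then y4 is forced to False.
y5, y8 are now unconstrained; take y5 = False, y8 = True.

y1=1, y2=1, y3=0, y4=0, y5=0, y6=1, y7=0, y8=1, y9=1, y10=1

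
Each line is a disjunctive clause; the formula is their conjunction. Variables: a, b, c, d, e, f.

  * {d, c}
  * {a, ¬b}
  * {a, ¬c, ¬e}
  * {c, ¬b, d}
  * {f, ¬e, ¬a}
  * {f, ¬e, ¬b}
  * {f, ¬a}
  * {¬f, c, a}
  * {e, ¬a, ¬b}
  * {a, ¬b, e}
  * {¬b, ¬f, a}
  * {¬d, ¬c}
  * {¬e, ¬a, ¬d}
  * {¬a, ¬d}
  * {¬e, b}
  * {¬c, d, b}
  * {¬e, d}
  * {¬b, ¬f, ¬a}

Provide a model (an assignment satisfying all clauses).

a = F, b = F, c = F, d = T, e = F, f = F

Set a = False and propagate.
  then b is forced to False.
  then e is forced to False.
The remaining clauses are satisfied by c = False, d = True, f = False.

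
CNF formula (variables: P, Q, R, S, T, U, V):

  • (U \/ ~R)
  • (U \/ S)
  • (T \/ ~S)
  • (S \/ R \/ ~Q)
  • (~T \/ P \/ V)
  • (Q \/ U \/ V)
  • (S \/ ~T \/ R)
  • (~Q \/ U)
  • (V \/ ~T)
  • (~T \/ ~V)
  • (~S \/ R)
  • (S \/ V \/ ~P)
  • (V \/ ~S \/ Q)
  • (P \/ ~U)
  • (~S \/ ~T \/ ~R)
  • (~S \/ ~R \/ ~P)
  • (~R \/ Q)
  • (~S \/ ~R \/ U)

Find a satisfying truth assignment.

P=1, Q=0, R=0, S=0, T=0, U=1, V=1

Check each clause:
  1. (~R \/ U) — ~R is true.
  2. (S \/ U) — U is true.
  3. (~S \/ T) — ~S is true.
  4. (S \/ R \/ ~Q) — ~Q is true.
  5. (V \/ ~T \/ P) — P is true.
  6. (U \/ Q \/ V) — U is true.
  7. (R \/ ~T \/ S) — ~T is true.
  8. (~Q \/ U) — U is true.
  9. (V \/ ~T) — ~T is true.
  10. (~T \/ ~V) — ~T is true.
  11. (~S \/ R) — ~S is true.
  12. (~P \/ V \/ S) — V is true.
  13. (~S \/ V \/ Q) — ~S is true.
  14. (~U \/ P) — P is true.
  15. (~R \/ ~T \/ ~S) — ~T is true.
  16. (~R \/ ~S \/ ~P) — ~S is true.
  17. (Q \/ ~R) — ~R is true.
  18. (~S \/ ~R \/ U) — ~S is true.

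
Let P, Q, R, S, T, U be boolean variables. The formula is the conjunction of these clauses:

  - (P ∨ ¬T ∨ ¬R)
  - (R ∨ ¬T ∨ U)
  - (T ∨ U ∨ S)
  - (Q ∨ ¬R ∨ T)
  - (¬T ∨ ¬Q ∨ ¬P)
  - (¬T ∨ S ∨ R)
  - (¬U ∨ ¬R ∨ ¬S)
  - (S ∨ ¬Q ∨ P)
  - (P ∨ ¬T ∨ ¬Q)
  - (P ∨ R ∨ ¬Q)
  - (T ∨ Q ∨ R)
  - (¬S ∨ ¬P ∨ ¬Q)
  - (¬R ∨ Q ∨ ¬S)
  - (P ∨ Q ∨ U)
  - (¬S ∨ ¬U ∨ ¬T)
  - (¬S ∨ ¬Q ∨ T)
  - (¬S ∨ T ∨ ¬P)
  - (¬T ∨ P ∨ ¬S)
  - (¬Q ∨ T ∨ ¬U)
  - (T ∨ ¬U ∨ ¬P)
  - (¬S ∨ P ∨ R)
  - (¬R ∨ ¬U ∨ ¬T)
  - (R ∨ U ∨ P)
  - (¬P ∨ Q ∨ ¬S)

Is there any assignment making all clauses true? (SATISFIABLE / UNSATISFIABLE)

SATISFIABLE

Set P = True and propagate.
Try Q = False.
  then S is forced to False.
Branch on R: take R = True.
  then T is forced to True.
  then U is forced to False.
So P=True, Q=False, R=True, S=False, T=True, U=False is a satisfying assignment.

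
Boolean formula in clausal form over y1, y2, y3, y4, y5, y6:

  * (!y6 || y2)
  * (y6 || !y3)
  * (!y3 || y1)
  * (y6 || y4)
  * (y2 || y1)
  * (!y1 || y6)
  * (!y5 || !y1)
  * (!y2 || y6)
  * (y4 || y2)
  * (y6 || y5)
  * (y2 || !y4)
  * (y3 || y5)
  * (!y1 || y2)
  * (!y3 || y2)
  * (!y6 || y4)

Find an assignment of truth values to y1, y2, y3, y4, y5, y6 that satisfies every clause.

y1=0, y2=1, y3=0, y4=1, y5=1, y6=1

Check each clause:
  1. (y2 || !y6) — y2 is true.
  2. (y6 || !y3) — !y3 is true.
  3. (!y3 || y1) — !y3 is true.
  4. (y4 || y6) — y4 is true.
  5. (y2 || y1) — y2 is true.
  6. (!y1 || y6) — !y1 is true.
  7. (!y5 || !y1) — !y1 is true.
  8. (!y2 || y6) — y6 is true.
  9. (y4 || y2) — y2 is true.
  10. (y5 || y6) — y5 is true.
  11. (!y4 || y2) — y2 is true.
  12. (y3 || y5) — y5 is true.
  13. (y2 || !y1) — y2 is true.
  14. (!y3 || y2) — y2 is true.
  15. (y4 || !y6) — y4 is true.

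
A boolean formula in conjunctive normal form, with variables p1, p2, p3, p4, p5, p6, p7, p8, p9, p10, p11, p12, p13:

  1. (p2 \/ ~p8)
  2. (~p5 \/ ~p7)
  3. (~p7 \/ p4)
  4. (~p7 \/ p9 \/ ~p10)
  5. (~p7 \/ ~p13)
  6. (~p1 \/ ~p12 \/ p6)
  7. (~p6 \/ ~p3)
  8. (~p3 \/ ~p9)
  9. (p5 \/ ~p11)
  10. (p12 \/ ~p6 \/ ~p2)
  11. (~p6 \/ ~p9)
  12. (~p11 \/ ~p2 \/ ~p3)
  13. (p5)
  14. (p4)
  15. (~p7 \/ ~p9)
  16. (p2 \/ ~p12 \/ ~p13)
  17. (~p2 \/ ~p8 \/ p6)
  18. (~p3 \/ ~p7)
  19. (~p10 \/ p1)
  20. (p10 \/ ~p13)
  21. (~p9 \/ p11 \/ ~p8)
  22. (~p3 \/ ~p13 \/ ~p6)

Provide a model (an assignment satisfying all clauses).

p1 = T, p2 = F, p3 = F, p4 = T, p5 = T, p6 = F, p7 = F, p8 = F, p9 = T, p10 = T, p11 = F, p12 = F, p13 = F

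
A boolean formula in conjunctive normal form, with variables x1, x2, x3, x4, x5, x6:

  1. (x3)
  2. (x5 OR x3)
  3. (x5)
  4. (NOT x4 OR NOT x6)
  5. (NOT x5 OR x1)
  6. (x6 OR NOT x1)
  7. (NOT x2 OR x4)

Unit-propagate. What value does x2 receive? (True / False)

False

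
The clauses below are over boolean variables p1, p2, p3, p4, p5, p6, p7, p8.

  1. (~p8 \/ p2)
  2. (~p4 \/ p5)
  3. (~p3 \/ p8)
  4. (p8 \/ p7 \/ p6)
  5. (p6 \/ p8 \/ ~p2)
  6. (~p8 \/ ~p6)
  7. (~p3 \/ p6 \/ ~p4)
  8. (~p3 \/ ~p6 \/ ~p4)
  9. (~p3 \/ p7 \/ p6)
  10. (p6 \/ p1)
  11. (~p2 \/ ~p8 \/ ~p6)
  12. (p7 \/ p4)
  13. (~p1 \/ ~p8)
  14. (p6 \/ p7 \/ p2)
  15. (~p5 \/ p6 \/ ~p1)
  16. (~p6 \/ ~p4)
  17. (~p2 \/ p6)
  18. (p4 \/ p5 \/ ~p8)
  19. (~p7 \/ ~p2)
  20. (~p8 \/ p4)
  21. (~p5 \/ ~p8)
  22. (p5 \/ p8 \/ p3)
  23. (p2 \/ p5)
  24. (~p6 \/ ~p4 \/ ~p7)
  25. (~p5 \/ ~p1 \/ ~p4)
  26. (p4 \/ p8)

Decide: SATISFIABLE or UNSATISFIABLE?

UNSATISFIABLE

p6 = True:
  propagation gives p8=False, p3=False, p4=False; an empty clause results — contradiction.
p6 = False:
  propagation gives p1=True, p8=False, p3=False, p7=True; an empty clause results — contradiction.
Every branch closes, so no satisfying assignment exists.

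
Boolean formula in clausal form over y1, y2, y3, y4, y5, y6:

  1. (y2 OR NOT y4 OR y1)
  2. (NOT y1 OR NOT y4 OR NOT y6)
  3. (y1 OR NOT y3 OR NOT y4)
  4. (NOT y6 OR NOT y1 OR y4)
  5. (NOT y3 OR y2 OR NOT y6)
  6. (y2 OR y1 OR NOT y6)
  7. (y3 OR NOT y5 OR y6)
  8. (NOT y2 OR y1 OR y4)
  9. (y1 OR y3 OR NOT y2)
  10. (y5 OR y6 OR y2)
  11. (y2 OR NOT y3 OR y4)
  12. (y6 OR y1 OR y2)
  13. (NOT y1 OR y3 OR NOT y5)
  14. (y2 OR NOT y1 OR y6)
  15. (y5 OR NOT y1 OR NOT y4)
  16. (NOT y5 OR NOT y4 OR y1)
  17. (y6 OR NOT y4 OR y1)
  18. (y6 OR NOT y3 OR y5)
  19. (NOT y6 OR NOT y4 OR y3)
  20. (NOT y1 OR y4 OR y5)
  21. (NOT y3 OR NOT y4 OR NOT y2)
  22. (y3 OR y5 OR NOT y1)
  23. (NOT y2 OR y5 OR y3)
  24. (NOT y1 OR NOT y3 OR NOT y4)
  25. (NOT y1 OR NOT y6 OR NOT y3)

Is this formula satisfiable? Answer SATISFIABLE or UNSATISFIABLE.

Branch on y1: take y1 = True.
Set y2 = True and propagate.
For the remaining variables, y3 = True, y4 = False, y5 = True, y6 = False works.
So y1=True, y2=True, y3=True, y4=False, y5=True, y6=False is a satisfying assignment.

SATISFIABLE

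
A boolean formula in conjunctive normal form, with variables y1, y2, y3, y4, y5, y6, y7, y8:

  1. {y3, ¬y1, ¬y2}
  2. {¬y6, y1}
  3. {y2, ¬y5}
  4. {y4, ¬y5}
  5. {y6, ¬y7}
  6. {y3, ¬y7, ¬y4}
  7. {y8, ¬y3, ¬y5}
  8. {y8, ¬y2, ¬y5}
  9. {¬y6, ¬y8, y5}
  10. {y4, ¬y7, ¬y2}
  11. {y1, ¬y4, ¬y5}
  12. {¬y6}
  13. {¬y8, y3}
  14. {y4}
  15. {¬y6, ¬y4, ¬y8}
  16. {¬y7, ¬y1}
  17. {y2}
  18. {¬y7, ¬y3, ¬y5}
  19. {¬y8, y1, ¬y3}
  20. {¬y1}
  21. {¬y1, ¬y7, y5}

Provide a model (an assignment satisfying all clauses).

The clause (¬y6) is unit: y6 must be False.
The clause (¬y7) is unit: y7 must be False.
Unit propagation: (y4) forces y4 = True.
The clause (y2) is unit: y2 must be True.
Unit propagation: (¬y1) forces y1 = False.
Unit propagation: (¬y5) forces y5 = False.
y8 occurs only negated in the remaining clauses — set y8 = False.
y3 is now unconstrained; take y3 = True.

y1 = F, y2 = T, y3 = T, y4 = T, y5 = F, y6 = F, y7 = F, y8 = F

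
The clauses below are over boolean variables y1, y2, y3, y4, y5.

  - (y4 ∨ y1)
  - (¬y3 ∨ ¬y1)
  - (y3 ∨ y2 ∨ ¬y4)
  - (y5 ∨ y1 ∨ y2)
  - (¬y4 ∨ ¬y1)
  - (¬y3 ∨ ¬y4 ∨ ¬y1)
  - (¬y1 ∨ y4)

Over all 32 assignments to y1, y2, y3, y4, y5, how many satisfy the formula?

Satisfying assignments:
  y1=F y2=F y3=T y4=T y5=T
  y1=F y2=T y3=F y4=T y5=F
  y1=F y2=T y3=F y4=T y5=T
  y1=F y2=T y3=T y4=T y5=F
  y1=F y2=T y3=T y4=T y5=T
That's 5 in total.

5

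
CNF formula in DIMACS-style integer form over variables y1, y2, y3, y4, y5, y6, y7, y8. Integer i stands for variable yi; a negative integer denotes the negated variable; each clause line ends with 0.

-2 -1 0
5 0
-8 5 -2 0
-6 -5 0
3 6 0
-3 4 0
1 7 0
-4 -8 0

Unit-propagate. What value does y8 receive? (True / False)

(y5) stands alone — y5 = True.
In (~y5 | ~y6), ~y5 is now false; ~y6 must hold, so y6 = False.
In (y6 | y3), y6 is now false; y3 must hold, so y3 = True.
(y4 | ~y3) with y3 = True leaves only y4, so y4 = True.
(~y4 | ~y8) with y4 = True leaves only ~y8, so y8 = False.

False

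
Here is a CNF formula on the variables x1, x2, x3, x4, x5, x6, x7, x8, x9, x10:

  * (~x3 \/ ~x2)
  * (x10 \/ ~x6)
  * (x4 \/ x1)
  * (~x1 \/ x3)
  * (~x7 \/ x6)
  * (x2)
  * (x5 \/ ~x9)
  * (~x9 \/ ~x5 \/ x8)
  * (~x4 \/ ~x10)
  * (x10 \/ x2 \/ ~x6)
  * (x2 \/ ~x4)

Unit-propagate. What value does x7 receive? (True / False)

False

(x2) stands alone — x2 = True.
In (~x2 \/ ~x3), ~x2 is now false; ~x3 must hold, so x3 = False.
(x3 \/ ~x1) with x3 = False leaves only ~x1, so x1 = False.
In (x4 \/ x1), x1 is now false; x4 must hold, so x4 = True.
In (~x4 \/ ~x10), ~x4 is now false; ~x10 must hold, so x10 = False.
(~x6 \/ x10) with x10 = False leaves only ~x6, so x6 = False.
In (~x7 \/ x6), x6 is now false; ~x7 must hold, so x7 = False.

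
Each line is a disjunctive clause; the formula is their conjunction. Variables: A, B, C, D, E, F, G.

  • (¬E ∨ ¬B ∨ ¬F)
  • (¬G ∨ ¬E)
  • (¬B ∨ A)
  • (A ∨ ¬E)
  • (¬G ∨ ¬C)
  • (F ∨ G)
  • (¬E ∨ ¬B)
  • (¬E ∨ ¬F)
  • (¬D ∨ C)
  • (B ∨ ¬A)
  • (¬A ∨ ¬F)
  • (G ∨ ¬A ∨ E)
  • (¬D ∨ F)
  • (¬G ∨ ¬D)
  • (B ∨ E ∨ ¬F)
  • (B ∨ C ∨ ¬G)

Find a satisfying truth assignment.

D occurs only negated in the remaining clauses — set D = False.
Try A = True.
  then B is forced to True.
  then E is forced to False.
  then F is forced to False.
  then G is forced to True.
  then C is forced to False.
Every clause has at least one true literal under this assignment.

A = True, B = True, C = False, D = False, E = False, F = False, G = True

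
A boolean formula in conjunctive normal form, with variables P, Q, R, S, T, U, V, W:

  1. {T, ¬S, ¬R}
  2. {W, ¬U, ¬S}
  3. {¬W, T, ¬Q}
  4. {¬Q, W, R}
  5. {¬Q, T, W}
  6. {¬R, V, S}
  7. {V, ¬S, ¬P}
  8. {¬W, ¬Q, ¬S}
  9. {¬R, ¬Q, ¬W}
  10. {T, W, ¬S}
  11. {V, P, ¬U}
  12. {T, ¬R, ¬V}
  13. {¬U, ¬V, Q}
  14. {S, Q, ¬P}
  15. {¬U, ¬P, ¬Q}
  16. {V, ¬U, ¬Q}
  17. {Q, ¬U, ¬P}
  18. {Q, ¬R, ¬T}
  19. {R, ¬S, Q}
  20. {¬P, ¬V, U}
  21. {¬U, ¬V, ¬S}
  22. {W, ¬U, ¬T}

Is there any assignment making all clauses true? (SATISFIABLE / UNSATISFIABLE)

SATISFIABLE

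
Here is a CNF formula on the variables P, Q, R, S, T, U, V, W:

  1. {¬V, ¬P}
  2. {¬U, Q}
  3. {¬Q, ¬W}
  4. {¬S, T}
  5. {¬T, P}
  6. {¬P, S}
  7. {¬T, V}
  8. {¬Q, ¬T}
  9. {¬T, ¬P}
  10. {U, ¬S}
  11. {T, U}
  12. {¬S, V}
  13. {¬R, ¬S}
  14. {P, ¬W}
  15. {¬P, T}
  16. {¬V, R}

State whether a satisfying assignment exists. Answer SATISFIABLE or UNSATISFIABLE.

SATISFIABLE

W occurs only negated in the remaining clauses — set W = False.
Set P = False and propagate.
  then T is forced to False.
  then S is forced to False.
  then U is forced to True.
  then Q is forced to True.
Try R = True.
V is now unconstrained; take V = True.
So P = F, Q = T, R = T, S = F, T = F, U = T, V = T, W = F is a satisfying assignment.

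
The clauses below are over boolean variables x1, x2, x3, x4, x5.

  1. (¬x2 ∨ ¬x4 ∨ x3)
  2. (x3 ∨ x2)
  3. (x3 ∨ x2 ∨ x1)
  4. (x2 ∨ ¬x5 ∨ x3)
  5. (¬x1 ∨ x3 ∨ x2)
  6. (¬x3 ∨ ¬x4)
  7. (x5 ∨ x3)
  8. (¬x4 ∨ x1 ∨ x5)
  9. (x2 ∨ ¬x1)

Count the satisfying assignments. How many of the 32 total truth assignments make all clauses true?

Case analysis on x3 and x2:
  x3=T, x2=T: remaining (x1,x4,x5) ∈ {(F,F,F); (F,F,T); (T,F,F); (T,F,T)} — 4.
  x3=T, x2=F: remaining (x1,x4,x5) ∈ {(F,F,F); (F,F,T)} — 2.
  x3=F, x2=T: remaining (x1,x4,x5) ∈ {(F,F,T); (T,F,T)} — 2.
  x3=F, x2=F: a clause becomes empty — 0.
Total: 4 + 2 + 2 + 0 = 8.

8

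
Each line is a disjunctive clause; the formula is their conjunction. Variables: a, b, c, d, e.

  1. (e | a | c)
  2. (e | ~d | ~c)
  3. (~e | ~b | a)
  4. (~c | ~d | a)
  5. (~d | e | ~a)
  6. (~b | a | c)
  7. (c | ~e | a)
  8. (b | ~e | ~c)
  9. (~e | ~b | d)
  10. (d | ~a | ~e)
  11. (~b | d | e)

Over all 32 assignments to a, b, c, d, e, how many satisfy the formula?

6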